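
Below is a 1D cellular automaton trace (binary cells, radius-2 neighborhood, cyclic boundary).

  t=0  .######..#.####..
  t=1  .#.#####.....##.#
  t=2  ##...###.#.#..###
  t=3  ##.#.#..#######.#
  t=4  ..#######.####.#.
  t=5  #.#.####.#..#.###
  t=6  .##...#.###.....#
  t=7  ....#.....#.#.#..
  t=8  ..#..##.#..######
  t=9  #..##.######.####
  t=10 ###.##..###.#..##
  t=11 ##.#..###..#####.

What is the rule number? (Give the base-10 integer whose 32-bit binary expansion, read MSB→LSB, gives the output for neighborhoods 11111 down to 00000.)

3728418690

  ##### -> #   bit 31 = 1  t=0,i=3
  ####. -> #   bit 30 = 1  t=0,i=5
  ###.# -> .   bit 29 = 0  t=2,i=7
  ###.. -> #   bit 28 = 1  t=0,i=6
  ##.## -> #   bit 27 = 1  t=3,i=15
  ##.#. -> #   bit 26 = 1  t=1,i=15
  ##..# -> #   bit 25 = 1  t=0,i=7
  ##... -> .   bit 24 = 0  t=0,i=15
  #.### -> .   bit 23 = 0  t=0,i=11
  #.##. -> .   bit 22 = 0  t=6,i=1
  #.#.# -> #   bit 21 = 1  t=1,i=1
  #.#.. -> #   bit 20 = 1  t=2,i=11
  #..## -> #   bit 19 = 1  t=2,i=13
  #..#. -> .   bit 18 = 0  t=0,i=8
  #...# -> #   bit 17 = 1  t=0,i=16
  #.... -> #   bit 16 = 1  t=1,i=9
  .#### -> .   bit 15 = 0  t=0,i=2
  .###. -> .   bit 14 = 0  t=2,i=6
  .##.# -> #   bit 13 = 1  t=1,i=14
  .##.. -> .   bit 12 = 0  t=6,i=2
  .#.## -> .   bit 11 = 0  t=0,i=10
  .#.#. -> #   bit 10 = 1  t=1,i=0
  .#..# -> #   bit 9 = 1  t=2,i=12
  .#... -> #   bit 8 = 1  t=4,i=16
  ..### -> #   bit 7 = 1  t=0,i=1
  ..##. -> .   bit 6 = 0  t=1,i=13
  ..#.# -> .   bit 5 = 0  t=0,i=9
  ..#.. -> .   bit 4 = 0  t=7,i=4
  ...## -> .   bit 3 = 0  t=0,i=0
  ...#. -> .   bit 2 = 0  t=6,i=5
  ....# -> #   bit 1 = 1  t=1,i=11
  ..... -> .   bit 0 = 0  t=1,i=10
  bits 11011110001110110010011110000010 = 3728418690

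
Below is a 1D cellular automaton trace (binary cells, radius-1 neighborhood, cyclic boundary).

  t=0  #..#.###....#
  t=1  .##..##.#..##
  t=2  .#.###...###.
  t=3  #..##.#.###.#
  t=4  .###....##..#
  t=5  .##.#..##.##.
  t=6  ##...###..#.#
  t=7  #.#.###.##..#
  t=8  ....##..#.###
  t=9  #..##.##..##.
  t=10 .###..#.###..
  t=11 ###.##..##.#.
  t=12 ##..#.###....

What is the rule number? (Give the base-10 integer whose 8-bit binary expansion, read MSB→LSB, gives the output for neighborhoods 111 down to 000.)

  ###|#  b7=1 t=0,i=6
  ##.|.  b6=0 t=0,i=0
  #.#|.  b5=0 t=0,i=4
  #..|#  b4=1 t=0,i=1
  .##|#  b3=1 t=0,i=5
  .#.|.  b2=0 t=0,i=3
  ..#|#  b1=1 t=0,i=2
  ...|.  b0=0 t=0,i=9
  bits 10011010 = 154

154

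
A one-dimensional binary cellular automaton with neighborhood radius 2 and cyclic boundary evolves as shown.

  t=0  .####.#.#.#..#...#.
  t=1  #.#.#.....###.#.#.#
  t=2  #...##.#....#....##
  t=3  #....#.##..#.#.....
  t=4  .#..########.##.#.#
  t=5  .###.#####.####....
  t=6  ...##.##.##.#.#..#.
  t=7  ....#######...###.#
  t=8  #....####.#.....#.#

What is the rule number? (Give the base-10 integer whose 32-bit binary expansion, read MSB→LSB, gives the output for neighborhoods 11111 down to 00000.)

  nb #####: next=#  (t=4,i=6, bit31=1)
  nb ####.: next=.  (t=0,i=3, bit30=0)
  nb ###.#: next=#  (t=0,i=4, bit29=1)
  nb ###..: next=#  (t=2,i=0, bit28=1)
  nb ##.##: next=#  (t=4,i=12, bit27=1)
  nb ##.#.: next=.  (t=0,i=5, bit26=0)
  nb ##..#: next=#  (t=3,i=9, bit25=1)
  nb ##...: next=.  (t=2,i=1, bit24=0)
  nb #.###: next=.  (t=5,i=5, bit23=0)
  nb #.##.: next=#  (t=1,i=18, bit22=1)
  nb #.#.#: next=.  (t=0,i=6, bit21=0)
  nb #.#..: next=#  (t=0,i=10, bit20=1)
  nb #..##: next=#  (t=0,i=0, bit19=1)
  nb #..#.: next=#  (t=0,i=12, bit18=1)
  nb #...#: next=.  (t=0,i=15, bit17=0)
  nb #....: next=.  (t=1,i=6, bit16=0)
  nb .####: next=#  (t=0,i=2, bit15=1)
  nb .###.: next=.  (t=1,i=11, bit14=0)
  nb .##.#: next=#  (t=1,i=0, bit13=1)
  nb .##..: next=#  (t=3,i=8, bit12=1)
  nb .#.##: next=#  (t=1,i=17, bit11=1)
  nb .#.#.: next=.  (t=0,i=7, bit10=0)
  nb .#..#: next=#  (t=0,i=11, bit9=1)
  nb .#...: next=#  (t=0,i=14, bit8=1)
  nb ..###: next=.  (t=0,i=1, bit7=0)
  nb ..##.: next=.  (t=2,i=4, bit6=0)
  nb ..#.#: next=#  (t=3,i=5, bit5=1)
  nb ..#..: next=.  (t=0,i=13, bit4=0)
  nb ...##: next=.  (t=1,i=9, bit3=0)
  nb ...#.: next=#  (t=0,i=16, bit2=1)
  nb ....#: next=.  (t=1,i=8, bit1=0)
  nb .....: next=#  (t=1,i=7, bit0=1)
  bits 10111010010111001011101100100101 = 3126639397

3126639397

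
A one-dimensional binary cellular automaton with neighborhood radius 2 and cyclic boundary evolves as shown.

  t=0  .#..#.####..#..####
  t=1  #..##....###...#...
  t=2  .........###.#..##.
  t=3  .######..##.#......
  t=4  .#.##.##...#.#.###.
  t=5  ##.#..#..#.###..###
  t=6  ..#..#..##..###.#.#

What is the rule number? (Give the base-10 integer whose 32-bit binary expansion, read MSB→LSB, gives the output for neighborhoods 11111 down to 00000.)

2523284897

  [31] ##### => #  t=3,i=3
  [30] ####. => .  t=0,i=8
  [29] ###.# => .  t=0,i=18
  [28] ###.. => #  t=0,i=9
  [27] ##.## => .  t=4,i=5
  [26] ##.#. => #  t=0,i=0
  [25] ##..# => #  t=0,i=10
  [24] ##... => .  t=1,i=5
  [23] #.### => .  t=0,i=6
  [22] #.##. => #  t=4,i=3
  [21] #.#.# => #  t=4,i=13
  [20] #.#.. => .  t=0,i=1
  [19] #..## => .  t=0,i=14
  [18] #..#. => #  t=0,i=3
  [17] #...# => #  t=1,i=13
  [16] #.... => .  t=1,i=6
  [15] .#### => .  t=0,i=7
  [14] .###. => #  t=1,i=10
  [13] .##.# => .  t=3,i=10
  [12] .##.. => .  t=1,i=4
  [11] .#.## => .  t=0,i=5
  [10] .#.#. => #  t=4,i=12
  [9] .#..# => .  t=0,i=2
  [8] .#... => #  t=1,i=16
  [7] ..### => #  t=0,i=15
  [6] ..##. => .  t=1,i=3
  [5] ..#.# => #  t=0,i=4
  [4] ..#.. => .  t=0,i=12
  [3] ...## => .  t=1,i=8
  [2] ...#. => .  t=1,i=14
  [1] ....# => .  t=1,i=7
  [0] ..... => #  t=2,i=1
  bits 10010110011001100100010110100001 = 2523284897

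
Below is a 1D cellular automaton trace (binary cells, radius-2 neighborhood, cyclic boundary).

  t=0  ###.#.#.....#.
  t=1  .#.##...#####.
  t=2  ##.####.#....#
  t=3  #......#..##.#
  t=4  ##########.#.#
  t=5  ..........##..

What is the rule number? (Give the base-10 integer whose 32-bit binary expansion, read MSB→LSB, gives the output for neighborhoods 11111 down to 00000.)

124744375

  nb #####: next=.  (t=1,i=10, bit31=0)
  nb ####.: next=.  (t=1,i=11, bit30=0)
  nb ###.#: next=.  (t=0,i=2, bit29=0)
  nb ###..: next=.  (t=1,i=12, bit28=0)
  nb ##.##: next=.  (t=2,i=2, bit27=0)
  nb ##.#.: next=#  (t=0,i=3, bit26=1)
  nb ##..#: next=#  (t=1,i=13, bit25=1)
  nb ##...: next=#  (t=1,i=5, bit24=1)
  nb #.###: next=.  (t=0,i=0, bit23=0)
  nb #.##.: next=#  (t=1,i=3, bit22=1)
  nb #.#.#: next=#  (t=0,i=4, bit21=1)
  nb #.#..: next=.  (t=0,i=6, bit20=0)
  nb #..##: next=#  (t=3,i=9, bit19=1)
  nb #..#.: next=#  (t=1,i=0, bit18=1)
  nb #...#: next=#  (t=1,i=6, bit17=1)
  nb #....: next=#  (t=0,i=8, bit16=1)
  nb .####: next=.  (t=1,i=9, bit15=0)
  nb .###.: next=#  (t=0,i=1, bit14=1)
  nb .##.#: next=#  (t=3,i=11, bit13=1)
  nb .##..: next=#  (t=1,i=4, bit12=1)
  nb .#.##: next=.  (t=0,i=13, bit11=0)
  nb .#.#.: next=.  (t=0,i=5, bit10=0)
  nb .#..#: next=#  (t=3,i=8, bit9=1)
  nb .#...: next=.  (t=0,i=7, bit8=0)
  nb ..###: next=#  (t=1,i=8, bit7=1)
  nb ..##.: next=.  (t=3,i=10, bit6=0)
  nb ..#.#: next=#  (t=0,i=12, bit5=1)
  nb ..#..: next=#  (t=3,i=7, bit4=1)
  nb ...##: next=.  (t=1,i=7, bit3=0)
  nb ...#.: next=#  (t=0,i=11, bit2=1)
  nb ....#: next=#  (t=0,i=10, bit1=1)
  nb .....: next=#  (t=0,i=9, bit0=1)
  bits 00000111011011110111001010110111 = 124744375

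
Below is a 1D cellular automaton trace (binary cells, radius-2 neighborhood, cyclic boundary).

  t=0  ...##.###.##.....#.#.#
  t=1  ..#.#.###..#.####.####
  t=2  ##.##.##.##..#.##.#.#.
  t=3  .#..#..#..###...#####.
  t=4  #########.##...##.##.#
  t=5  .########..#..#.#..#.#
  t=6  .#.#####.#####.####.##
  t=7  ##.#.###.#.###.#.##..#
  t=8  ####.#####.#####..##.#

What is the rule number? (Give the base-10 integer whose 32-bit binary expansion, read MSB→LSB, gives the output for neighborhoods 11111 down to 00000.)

3870652063

  #####|#  b31=1 t=3,i=18
  ####.|#  b30=1 t=1,i=15
  ###.#|#  b29=1 t=0,i=8
  ###..|.  b28=0 t=1,i=8
  ##.##|.  b27=0 t=0,i=5
  ##.#.|#  b26=1 t=2,i=17
  ##..#|#  b25=1 t=1,i=0
  ##...|.  b24=0 t=0,i=12
  #.###|#  b23=1 t=0,i=6
  #.##.|.  b22=0 t=0,i=10
  #.#.#|#  b21=1 t=0,i=19
  #.#..|#  b20=1 t=0,i=21
  #..##|.  b19=0 t=3,i=9
  #..#.|#  b18=1 t=1,i=1
  #...#|.  b17=0 t=0,i=1
  #....|#  b16=1 t=0,i=13
  .####|.  b15=0 t=1,i=14
  .###.|#  b14=1 t=0,i=7
  .##.#|#  b13=1 t=0,i=4
  .##..|#  b12=1 t=0,i=11
  .#.##|.  b11=0 t=1,i=5
  .#.#.|#  b10=1 t=0,i=18
  .#..#|#  b9=1 t=3,i=2
  .#...|.  b8=0 t=0,i=0
  ..###|#  b7=1 t=3,i=10
  ..##.|.  b6=0 t=0,i=3
  ..#.#|.  b5=0 t=0,i=17
  ..#..|#  b4=1 t=3,i=1
  ...##|#  b3=1 t=0,i=2
  ...#.|#  b2=1 t=0,i=16
  ....#|#  b1=1 t=0,i=15
  .....|#  b0=1 t=0,i=14
  bits 11100110101101010111011010011111 = 3870652063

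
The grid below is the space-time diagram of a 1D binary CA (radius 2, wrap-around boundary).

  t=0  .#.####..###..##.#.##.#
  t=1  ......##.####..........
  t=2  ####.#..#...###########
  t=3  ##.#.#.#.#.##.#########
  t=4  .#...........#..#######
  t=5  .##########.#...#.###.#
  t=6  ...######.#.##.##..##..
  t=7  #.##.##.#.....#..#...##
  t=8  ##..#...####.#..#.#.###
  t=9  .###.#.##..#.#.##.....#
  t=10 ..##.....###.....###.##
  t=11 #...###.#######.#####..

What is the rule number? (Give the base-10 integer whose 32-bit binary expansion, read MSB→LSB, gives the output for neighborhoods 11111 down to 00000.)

3138732461

  ##### -> #   bit 31 = 1  t=2,i=0
  ####. -> .   bit 30 = 0  t=0,i=5
  ###.# -> #   bit 29 = 1  t=2,i=3
  ###.. -> #   bit 28 = 1  t=0,i=6
  ##.## -> #   bit 27 = 1  t=1,i=8
  ##.#. -> .   bit 26 = 0  t=0,i=16
  ##..# -> #   bit 25 = 1  t=0,i=7
  ##... -> #   bit 24 = 1  t=1,i=13
  #.### -> .   bit 23 = 0  t=0,i=3
  #.##. -> .   bit 22 = 0  t=0,i=19
  #.#.# -> .   bit 21 = 0  t=0,i=1
  #.#.. -> #   bit 20 = 1  t=2,i=5
  #..## -> .   bit 19 = 0  t=0,i=8
  #..#. -> #   bit 18 = 1  t=2,i=7
  #...# -> .   bit 17 = 0  t=2,i=10
  #.... -> #   bit 16 = 1  t=1,i=14
  .#### -> .   bit 15 = 0  t=0,i=4
  .###. -> #   bit 14 = 1  t=0,i=10
  .##.# -> .   bit 13 = 0  t=0,i=15
  .##.. -> .   bit 12 = 0  t=6,i=16
  .#.## -> .   bit 11 = 0  t=0,i=2
  .#.#. -> .   bit 10 = 0  t=0,i=0
  .#..# -> .   bit 9 = 0  t=2,i=6
  .#... -> #   bit 8 = 1  t=2,i=9
  ..### -> #   bit 7 = 1  t=0,i=9
  ..##. -> .   bit 6 = 0  t=0,i=14
  ..#.# -> #   bit 5 = 1  t=5,i=16
  ..#.. -> .   bit 4 = 0  t=2,i=8
  ...## -> #   bit 3 = 1  t=1,i=5
  ...#. -> #   bit 2 = 1  t=4,i=12
  ....# -> .   bit 1 = 0  t=1,i=4
  ..... -> #   bit 0 = 1  t=1,i=0
  bits 10111011000101010100000110101101 = 3138732461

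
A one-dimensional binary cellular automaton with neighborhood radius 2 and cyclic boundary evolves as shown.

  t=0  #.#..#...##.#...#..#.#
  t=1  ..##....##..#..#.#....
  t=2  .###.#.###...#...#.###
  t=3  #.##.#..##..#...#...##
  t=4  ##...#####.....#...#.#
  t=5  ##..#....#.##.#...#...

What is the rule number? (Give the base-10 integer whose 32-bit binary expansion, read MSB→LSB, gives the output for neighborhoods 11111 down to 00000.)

  [31] ##### => .  t=4,i=7
  [30] ####. => .  t=4,i=8
  [29] ###.# => #  t=2,i=3
  [28] ###.. => #  t=2,i=9
  [27] ##.## => #  t=2,i=0
  [26] ##.#. => .  t=0,i=1
  [25] ##..# => .  t=1,i=10
  [24] ##... => .  t=1,i=4
  [23] #.### => .  t=2,i=1
  [22] #.##. => .  t=0,i=21
  [21] #.#.# => #  t=2,i=5
  [20] #.#.. => #  t=0,i=2
  [19] #..## => #  t=3,i=7
  [18] #..#. => .  t=0,i=4
  [17] #...# => .  t=0,i=7
  [16] #.... => #  t=1,i=5
  [15] .#### => .  t=4,i=6
  [14] .###. => #  t=2,i=2
  [13] .##.# => .  t=0,i=0
  [12] .##.. => #  t=1,i=3
  [11] .#.## => .  t=0,i=20
  [10] .#.#. => .  t=1,i=16
  [9] .#..# => #  t=0,i=3
  [8] .#... => .  t=0,i=6
  [7] ..### => .  t=3,i=20
  [6] ..##. => #  t=0,i=9
  [5] ..#.# => .  t=0,i=19
  [4] ..#.. => .  t=0,i=5
  [3] ...## => #  t=0,i=8
  [2] ...#. => #  t=0,i=15
  [1] ....# => .  t=1,i=0
  [0] ..... => #  t=1,i=20
  bits 00111000001110010101001001001101 = 943280717

943280717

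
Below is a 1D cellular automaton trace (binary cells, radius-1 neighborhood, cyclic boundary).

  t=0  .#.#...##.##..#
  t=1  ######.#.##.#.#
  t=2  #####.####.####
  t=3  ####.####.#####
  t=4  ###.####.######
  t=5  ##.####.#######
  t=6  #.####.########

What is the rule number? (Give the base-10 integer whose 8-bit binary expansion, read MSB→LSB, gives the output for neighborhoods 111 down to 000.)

189

  [7] ### => #  t=1,i=0
  [6] ##. => .  t=0,i=8
  [5] #.# => #  t=0,i=0
  [4] #.. => #  t=0,i=4
  [3] .## => #  t=0,i=7
  [2] .#. => #  t=0,i=1
  [1] ..# => .  t=0,i=6
  [0] ... => #  t=0,i=5
  bits 10111101 = 189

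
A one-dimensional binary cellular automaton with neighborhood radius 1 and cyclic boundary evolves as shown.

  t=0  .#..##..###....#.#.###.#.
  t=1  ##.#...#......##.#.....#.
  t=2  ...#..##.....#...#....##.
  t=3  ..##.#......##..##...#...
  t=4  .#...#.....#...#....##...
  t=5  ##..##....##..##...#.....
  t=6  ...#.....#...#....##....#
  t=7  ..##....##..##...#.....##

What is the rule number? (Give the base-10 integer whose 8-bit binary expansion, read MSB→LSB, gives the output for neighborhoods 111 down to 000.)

6

  nb ###: next=.  (t=0,i=9, bit7=0)
  nb ##.: next=.  (t=0,i=5, bit6=0)
  nb #.#: next=.  (t=0,i=16, bit5=0)
  nb #..: next=.  (t=0,i=2, bit4=0)
  nb .##: next=.  (t=0,i=4, bit3=0)
  nb .#.: next=#  (t=0,i=1, bit2=1)
  nb ..#: next=#  (t=0,i=0, bit1=1)
  nb ...: next=.  (t=0,i=12, bit0=0)
  bits 00000110 = 6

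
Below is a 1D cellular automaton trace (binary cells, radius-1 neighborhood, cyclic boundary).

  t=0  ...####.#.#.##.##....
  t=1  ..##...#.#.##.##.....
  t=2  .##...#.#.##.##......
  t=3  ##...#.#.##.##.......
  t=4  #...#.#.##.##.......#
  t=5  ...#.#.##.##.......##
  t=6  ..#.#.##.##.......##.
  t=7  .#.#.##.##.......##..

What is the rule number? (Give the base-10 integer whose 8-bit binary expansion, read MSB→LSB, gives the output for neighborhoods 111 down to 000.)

42

  [7] ### => .  t=0,i=4
  [6] ##. => .  t=0,i=6
  [5] #.# => #  t=0,i=7
  [4] #.. => .  t=0,i=17
  [3] .## => #  t=0,i=3
  [2] .#. => .  t=0,i=8
  [1] ..# => #  t=0,i=2
  [0] ... => .  t=0,i=0
  bits 00101010 = 42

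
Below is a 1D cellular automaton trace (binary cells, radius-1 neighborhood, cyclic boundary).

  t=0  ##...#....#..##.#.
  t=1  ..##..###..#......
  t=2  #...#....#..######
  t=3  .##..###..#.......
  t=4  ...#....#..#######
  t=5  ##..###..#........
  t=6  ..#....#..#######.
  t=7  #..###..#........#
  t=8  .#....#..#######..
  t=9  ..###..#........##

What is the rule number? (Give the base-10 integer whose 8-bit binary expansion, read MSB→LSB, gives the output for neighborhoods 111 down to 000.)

17

  [7] ### => .  t=1,i=7
  [6] ##. => .  t=0,i=1
  [5] #.# => .  t=0,i=15
  [4] #.. => #  t=0,i=2
  [3] .## => .  t=0,i=0
  [2] .#. => .  t=0,i=5
  [1] ..# => .  t=0,i=4
  [0] ... => #  t=0,i=3
  bits 00010001 = 17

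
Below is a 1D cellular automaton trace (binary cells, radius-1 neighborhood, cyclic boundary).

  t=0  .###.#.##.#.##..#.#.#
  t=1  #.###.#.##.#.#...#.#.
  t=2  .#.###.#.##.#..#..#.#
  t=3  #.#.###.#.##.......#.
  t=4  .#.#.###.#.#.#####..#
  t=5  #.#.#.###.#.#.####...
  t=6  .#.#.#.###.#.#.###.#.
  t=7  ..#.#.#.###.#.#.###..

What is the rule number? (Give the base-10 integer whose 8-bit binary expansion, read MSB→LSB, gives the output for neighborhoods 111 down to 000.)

225

  ###|#  b7=1 t=0,i=2
  ##.|#  b6=1 t=0,i=3
  #.#|#  b5=1 t=0,i=0
  #..|.  b4=0 t=0,i=14
  .##|.  b3=0 t=0,i=1
  .#.|.  b2=0 t=0,i=5
  ..#|.  b1=0 t=0,i=15
  ...|#  b0=1 t=1,i=15
  bits 11100001 = 225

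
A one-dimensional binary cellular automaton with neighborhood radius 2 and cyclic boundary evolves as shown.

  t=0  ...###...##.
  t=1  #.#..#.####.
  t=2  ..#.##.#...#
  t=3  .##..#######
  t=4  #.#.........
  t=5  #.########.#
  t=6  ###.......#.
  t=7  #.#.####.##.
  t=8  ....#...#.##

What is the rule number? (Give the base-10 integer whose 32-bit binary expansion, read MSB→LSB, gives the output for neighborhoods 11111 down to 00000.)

479670653

  [31] ##### => .  t=3,i=7
  [30] ####. => .  t=1,i=9
  [29] ###.# => .  t=1,i=10
  [28] ###.. => #  t=0,i=5
  [27] ##.## => #  t=3,i=0
  [26] ##.#. => #  t=1,i=11
  [25] ##..# => .  t=3,i=3
  [24] ##... => .  t=0,i=6
  [23] #.### => #  t=1,i=7
  [22] #.##. => .  t=2,i=4
  [21] #.#.# => .  t=1,i=0
  [20] #.#.. => #  t=1,i=2
  [19] #..## => .  t=3,i=4
  [18] #..#. => #  t=1,i=4
  [17] #...# => #  t=0,i=7
  [16] #.... => #  t=0,i=0
  [15] .#### => .  t=1,i=8
  [14] .###. => .  t=0,i=4
  [13] .##.# => #  t=2,i=5
  [12] .##.. => #  t=0,i=10
  [11] .#.## => .  t=1,i=6
  [10] .#.#. => .  t=1,i=1
  [9] .#..# => .  t=1,i=3
  [8] .#... => #  t=2,i=8
  [7] ..### => .  t=0,i=3
  [6] ..##. => #  t=0,i=9
  [5] ..#.# => #  t=1,i=5
  [4] ..#.. => #  t=2,i=11
  [3] ...## => #  t=0,i=2
  [2] ...#. => #  t=2,i=10
  [1] ....# => .  t=0,i=1
  [0] ..... => #  t=4,i=5
  bits 00011100100101110011000101111101 = 479670653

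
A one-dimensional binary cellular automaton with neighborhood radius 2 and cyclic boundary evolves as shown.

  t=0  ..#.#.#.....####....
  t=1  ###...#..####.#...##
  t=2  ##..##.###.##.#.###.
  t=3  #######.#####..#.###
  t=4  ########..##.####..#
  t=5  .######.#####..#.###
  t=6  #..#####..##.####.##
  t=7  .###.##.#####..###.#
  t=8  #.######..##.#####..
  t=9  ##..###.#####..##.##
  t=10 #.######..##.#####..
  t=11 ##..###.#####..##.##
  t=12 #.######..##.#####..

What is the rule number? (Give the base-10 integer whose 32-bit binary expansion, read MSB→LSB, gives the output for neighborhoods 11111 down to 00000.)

3932060399

  ##### -> #   bit 31 = 1  t=1,i=0
  ####. -> #   bit 30 = 1  t=0,i=14
  ###.# -> #   bit 29 = 1  t=1,i=12
  ###.. -> .   bit 28 = 0  t=0,i=15
  ##.## -> #   bit 27 = 1  t=2,i=6
  ##.#. -> .   bit 26 = 0  t=1,i=13
  ##..# -> #   bit 25 = 1  t=2,i=2
  ##... -> .   bit 24 = 0  t=0,i=16
  #.### -> .   bit 23 = 0  t=2,i=7
  #.##. -> #   bit 22 = 1  t=2,i=0
  #.#.# -> .   bit 21 = 0  t=0,i=4
  #.#.. -> #   bit 20 = 1  t=0,i=6
  #..## -> #   bit 19 = 1  t=1,i=8
  #..#. -> #   bit 18 = 1  t=3,i=14
  #...# -> #   bit 17 = 1  t=1,i=4
  #.... -> .   bit 16 = 0  t=0,i=8
  .#### -> .   bit 15 = 0  t=0,i=13
  .###. -> #   bit 14 = 1  t=2,i=8
  .##.# -> #   bit 13 = 1  t=2,i=5
  .##.. -> #   bit 12 = 1  t=2,i=1
  .#.## -> #   bit 11 = 1  t=2,i=15
  .#.#. -> .   bit 10 = 0  t=0,i=3
  .#..# -> #   bit 9 = 1  t=1,i=7
  .#... -> .   bit 8 = 0  t=0,i=7
  ..### -> #   bit 7 = 1  t=0,i=12
  ..##. -> #   bit 6 = 1  t=2,i=4
  ..#.# -> #   bit 5 = 1  t=0,i=2
  ..#.. -> .   bit 4 = 0  t=1,i=6
  ...## -> #   bit 3 = 1  t=0,i=11
  ...#. -> #   bit 2 = 1  t=0,i=1
  ....# -> #   bit 1 = 1  t=0,i=0
  ..... -> #   bit 0 = 1  t=0,i=9
  bits 11101010010111100111101011101111 = 3932060399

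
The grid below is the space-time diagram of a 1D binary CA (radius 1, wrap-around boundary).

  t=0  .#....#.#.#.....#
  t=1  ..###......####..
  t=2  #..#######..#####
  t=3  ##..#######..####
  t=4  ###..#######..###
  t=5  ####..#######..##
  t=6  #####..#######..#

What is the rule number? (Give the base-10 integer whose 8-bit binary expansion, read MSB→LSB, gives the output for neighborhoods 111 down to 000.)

  ###|#  b7=1 t=1,i=3
  ##.|#  b6=1 t=1,i=4
  #.#|.  b5=0 t=0,i=0
  #..|#  b4=1 t=0,i=2
  .##|.  b3=0 t=1,i=2
  .#.|.  b2=0 t=0,i=1
  ..#|.  b1=0 t=0,i=5
  ...|#  b0=1 t=0,i=3
  bits 11010001 = 209

209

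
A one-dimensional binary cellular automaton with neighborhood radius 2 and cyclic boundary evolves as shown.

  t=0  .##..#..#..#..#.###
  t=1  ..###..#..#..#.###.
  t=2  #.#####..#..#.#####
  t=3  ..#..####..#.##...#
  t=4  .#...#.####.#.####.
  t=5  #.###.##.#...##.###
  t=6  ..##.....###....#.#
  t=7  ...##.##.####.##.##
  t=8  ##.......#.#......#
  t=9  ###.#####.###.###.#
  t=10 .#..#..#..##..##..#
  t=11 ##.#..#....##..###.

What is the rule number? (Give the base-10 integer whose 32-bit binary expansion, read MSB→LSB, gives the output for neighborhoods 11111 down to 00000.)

1402363271

  nb #####: next=.  (t=2,i=4, bit31=0)
  nb ####.: next=#  (t=2,i=5, bit30=1)
  nb ###.#: next=.  (t=0,i=18, bit29=0)
  nb ###..: next=#  (t=1,i=4, bit28=1)
  nb ##.##: next=.  (t=0,i=0, bit27=0)
  nb ##.#.: next=.  (t=4,i=11, bit26=0)
  nb ##..#: next=#  (t=0,i=3, bit25=1)
  nb ##...: next=#  (t=1,i=18, bit24=1)
  nb #.###: next=#  (t=0,i=16, bit23=1)
  nb #.##.: next=.  (t=0,i=1, bit22=0)
  nb #.#.#: next=.  (t=4,i=12, bit21=0)
  nb #.#..: next=#  (t=5,i=9, bit20=1)
  nb #..##: next=.  (t=3,i=4, bit19=0)
  nb #..#.: next=#  (t=0,i=4, bit18=1)
  nb #...#: next=#  (t=1,i=0, bit17=1)
  nb #....: next=.  (t=6,i=5, bit16=0)
  nb .####: next=.  (t=2,i=3, bit15=0)
  nb .###.: next=#  (t=0,i=17, bit14=1)
  nb .##.#: next=.  (t=5,i=7, bit13=0)
  nb .##..: next=#  (t=0,i=2, bit12=1)
  nb .#.##: next=#  (t=0,i=15, bit11=1)
  nb .#.#.: next=#  (t=6,i=17, bit10=1)
  nb .#..#: next=.  (t=0,i=6, bit9=0)
  nb .#...: next=#  (t=4,i=2, bit8=1)
  nb ..###: next=#  (t=1,i=2, bit7=1)
  nb ..##.: next=.  (t=5,i=13, bit6=0)
  nb ..#.#: next=.  (t=0,i=14, bit5=0)
  nb ..#..: next=.  (t=0,i=5, bit4=0)
  nb ...##: next=.  (t=1,i=1, bit3=0)
  nb ...#.: next=#  (t=3,i=17, bit2=1)
  nb ....#: next=#  (t=6,i=7, bit1=1)
  nb .....: next=#  (t=6,i=6, bit0=1)
  bits 01010011100101100101110110000111 = 1402363271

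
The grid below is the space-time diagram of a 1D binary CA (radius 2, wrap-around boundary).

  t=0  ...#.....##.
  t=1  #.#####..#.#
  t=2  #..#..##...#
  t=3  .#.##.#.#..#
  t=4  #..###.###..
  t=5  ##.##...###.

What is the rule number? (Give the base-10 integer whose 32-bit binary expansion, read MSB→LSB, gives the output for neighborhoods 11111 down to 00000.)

391243733

  nb #####: next=.  (t=1,i=4, bit31=0)
  nb ####.: next=.  (t=1,i=5, bit30=0)
  nb ###.#: next=.  (t=4,i=5, bit29=0)
  nb ###..: next=#  (t=1,i=6, bit28=1)
  nb ##.##: next=.  (t=1,i=1, bit27=0)
  nb ##.#.: next=#  (t=3,i=5, bit26=1)
  nb ##..#: next=#  (t=1,i=7, bit25=1)
  nb ##...: next=#  (t=0,i=11, bit24=1)
  nb #.###: next=.  (t=1,i=2, bit23=0)
  nb #.##.: next=#  (t=1,i=11, bit22=1)
  nb #.#.#: next=.  (t=3,i=1, bit21=0)
  nb #.#..: next=#  (t=3,i=8, bit20=1)
  nb #..##: next=.  (t=2,i=5, bit19=0)
  nb #..#.: next=.  (t=1,i=8, bit18=0)
  nb #...#: next=.  (t=2,i=9, bit17=0)
  nb #....: next=#  (t=0,i=0, bit16=1)
  nb .####: next=#  (t=1,i=3, bit15=1)
  nb .###.: next=#  (t=4,i=4, bit14=1)
  nb .##.#: next=#  (t=1,i=0, bit13=1)
  nb .##..: next=.  (t=0,i=10, bit12=0)
  nb .#.##: next=.  (t=1,i=10, bit11=0)
  nb .#.#.: next=#  (t=3,i=0, bit10=1)
  nb .#..#: next=#  (t=2,i=4, bit9=1)
  nb .#...: next=#  (t=0,i=4, bit8=1)
  nb ..###: next=#  (t=4,i=3, bit7=1)
  nb ..##.: next=#  (t=0,i=9, bit6=1)
  nb ..#.#: next=.  (t=1,i=9, bit5=0)
  nb ..#..: next=#  (t=0,i=3, bit4=1)
  nb ...##: next=.  (t=0,i=8, bit3=0)
  nb ...#.: next=#  (t=0,i=2, bit2=1)
  nb ....#: next=.  (t=0,i=1, bit1=0)
  nb .....: next=#  (t=0,i=6, bit0=1)
  bits 00010111010100011110011111010101 = 391243733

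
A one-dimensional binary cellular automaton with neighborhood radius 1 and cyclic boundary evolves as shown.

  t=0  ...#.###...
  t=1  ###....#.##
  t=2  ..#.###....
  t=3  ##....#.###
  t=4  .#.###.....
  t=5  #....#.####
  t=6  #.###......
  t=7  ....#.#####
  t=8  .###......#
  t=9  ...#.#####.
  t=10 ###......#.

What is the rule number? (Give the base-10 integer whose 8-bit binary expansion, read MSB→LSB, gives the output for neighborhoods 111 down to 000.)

67

  [7] ### => .  t=0,i=6
  [6] ##. => #  t=0,i=7
  [5] #.# => .  t=0,i=4
  [4] #.. => .  t=0,i=8
  [3] .## => .  t=0,i=5
  [2] .#. => .  t=0,i=3
  [1] ..# => #  t=0,i=2
  [0] ... => #  t=0,i=0
  bits 01000011 = 67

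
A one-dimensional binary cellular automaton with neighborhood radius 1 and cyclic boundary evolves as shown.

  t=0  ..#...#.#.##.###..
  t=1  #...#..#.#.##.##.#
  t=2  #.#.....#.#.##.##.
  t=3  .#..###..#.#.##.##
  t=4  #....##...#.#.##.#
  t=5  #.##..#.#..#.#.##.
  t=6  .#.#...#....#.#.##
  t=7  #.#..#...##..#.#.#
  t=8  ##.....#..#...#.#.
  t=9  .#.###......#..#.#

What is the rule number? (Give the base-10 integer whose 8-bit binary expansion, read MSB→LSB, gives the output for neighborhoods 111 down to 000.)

  ### -> #   bit 7 = 1  t=0,i=14
  ##. -> #   bit 6 = 1  t=0,i=11
  #.# -> #   bit 5 = 1  t=0,i=7
  #.. -> .   bit 4 = 0  t=0,i=3
  .## -> .   bit 3 = 0  t=0,i=10
  .#. -> .   bit 2 = 0  t=0,i=2
  ..# -> .   bit 1 = 0  t=0,i=1
  ... -> #   bit 0 = 1  t=0,i=0
  bits 11100001 = 225

225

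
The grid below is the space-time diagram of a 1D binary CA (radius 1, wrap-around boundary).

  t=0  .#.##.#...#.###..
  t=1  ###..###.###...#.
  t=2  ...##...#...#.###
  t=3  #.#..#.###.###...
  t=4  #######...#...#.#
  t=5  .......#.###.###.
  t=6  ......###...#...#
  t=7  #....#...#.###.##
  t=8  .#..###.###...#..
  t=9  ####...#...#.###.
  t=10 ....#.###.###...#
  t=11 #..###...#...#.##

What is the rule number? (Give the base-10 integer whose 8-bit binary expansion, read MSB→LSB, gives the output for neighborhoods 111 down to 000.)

54

  nb ###: next=.  (t=0,i=13, bit7=0)
  nb ##.: next=.  (t=0,i=4, bit6=0)
  nb #.#: next=#  (t=0,i=2, bit5=1)
  nb #..: next=#  (t=0,i=7, bit4=1)
  nb .##: next=.  (t=0,i=3, bit3=0)
  nb .#.: next=#  (t=0,i=1, bit2=1)
  nb ..#: next=#  (t=0,i=0, bit1=1)
  nb ...: next=.  (t=0,i=8, bit0=0)
  bits 00110110 = 54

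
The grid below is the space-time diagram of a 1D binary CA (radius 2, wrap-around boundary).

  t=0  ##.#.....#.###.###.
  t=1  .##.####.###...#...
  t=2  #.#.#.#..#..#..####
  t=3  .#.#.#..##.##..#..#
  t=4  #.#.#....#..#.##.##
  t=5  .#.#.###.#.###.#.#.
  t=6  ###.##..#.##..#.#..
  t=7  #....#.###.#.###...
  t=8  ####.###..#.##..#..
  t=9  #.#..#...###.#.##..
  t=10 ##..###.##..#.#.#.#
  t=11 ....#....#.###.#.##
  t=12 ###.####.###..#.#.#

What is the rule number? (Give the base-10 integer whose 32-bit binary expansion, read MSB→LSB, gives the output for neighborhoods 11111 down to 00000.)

  #####|.  b31=0 t=2,i=17
  ####.|#  b30=1 t=1,i=6
  ###.#|.  b29=0 t=0,i=13
  ###..|.  b28=0 t=1,i=11
  ##.##|.  b27=0 t=0,i=14
  ##.#.|#  b26=1 t=0,i=2
  ##..#|.  b25=0 t=3,i=13
  ##...|#  b24=1 t=1,i=12
  #.###|#  b23=1 t=0,i=11
  #.##.|.  b22=0 t=0,i=0
  #.#.#|.  b21=0 t=2,i=2
  #.#..|.  b20=0 t=0,i=3
  #..##|.  b19=0 t=2,i=14
  #..#.|#  b18=1 t=2,i=8
  #...#|.  b17=0 t=1,i=13
  #....|#  b16=1 t=0,i=5
  .####|.  b15=0 t=1,i=5
  .###.|.  b14=0 t=0,i=12
  .##.#|#  b13=1 t=0,i=1
  .##..|#  b12=1 t=3,i=12
  .#.##|#  b11=1 t=0,i=10
  .#.#.|#  b10=1 t=2,i=3
  .#..#|.  b9=0 t=2,i=7
  .#...|#  b8=1 t=0,i=4
  ..###|#  b7=1 t=2,i=15
  ..##.|.  b6=0 t=1,i=1
  ..#.#|#  b5=1 t=0,i=9
  ..#..|#  b4=1 t=1,i=15
  ...##|#  b3=1 t=1,i=0
  ...#.|.  b2=0 t=0,i=8
  ....#|#  b1=1 t=0,i=7
  .....|#  b0=1 t=0,i=6
  bits 01000101100001010011110110111011 = 1166359995

1166359995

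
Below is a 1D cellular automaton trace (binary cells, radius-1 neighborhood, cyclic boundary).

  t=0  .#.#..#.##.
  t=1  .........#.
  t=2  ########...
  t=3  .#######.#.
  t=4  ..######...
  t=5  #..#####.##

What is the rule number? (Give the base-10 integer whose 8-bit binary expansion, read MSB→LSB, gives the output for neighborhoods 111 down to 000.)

193

  ###|#  b7=1 t=2,i=1
  ##.|#  b6=1 t=0,i=9
  #.#|.  b5=0 t=0,i=2
  #..|.  b4=0 t=0,i=4
  .##|.  b3=0 t=0,i=8
  .#.|.  b2=0 t=0,i=1
  ..#|.  b1=0 t=0,i=0
  ...|#  b0=1 t=1,i=0
  bits 11000001 = 193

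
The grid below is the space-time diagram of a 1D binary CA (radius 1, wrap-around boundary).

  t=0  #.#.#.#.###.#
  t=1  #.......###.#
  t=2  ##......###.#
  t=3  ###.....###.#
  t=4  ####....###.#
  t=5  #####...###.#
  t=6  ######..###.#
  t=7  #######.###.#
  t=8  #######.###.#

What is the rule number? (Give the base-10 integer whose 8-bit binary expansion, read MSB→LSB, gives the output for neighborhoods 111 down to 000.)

  ### -> #   bit 7 = 1  t=0,i=9
  ##. -> #   bit 6 = 1  t=0,i=0
  #.# -> .   bit 5 = 0  t=0,i=1
  #.. -> #   bit 4 = 1  t=1,i=1
  .## -> #   bit 3 = 1  t=0,i=8
  .#. -> .   bit 2 = 0  t=0,i=2
  ..# -> .   bit 1 = 0  t=1,i=7
  ... -> .   bit 0 = 0  t=1,i=2
  bits 11011000 = 216

216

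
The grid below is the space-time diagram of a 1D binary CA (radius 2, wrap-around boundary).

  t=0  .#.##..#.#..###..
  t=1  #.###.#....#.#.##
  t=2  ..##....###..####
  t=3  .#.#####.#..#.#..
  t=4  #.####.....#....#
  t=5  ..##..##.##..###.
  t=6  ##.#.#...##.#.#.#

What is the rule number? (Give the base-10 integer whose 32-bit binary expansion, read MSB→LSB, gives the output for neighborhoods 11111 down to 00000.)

2179979278

  #####|#  b31=1 t=3,i=5
  ####.|.  b30=0 t=2,i=15
  ###.#|.  b29=0 t=1,i=0
  ###..|.  b28=0 t=0,i=14
  ##.##|.  b27=0 t=1,i=1
  ##.#.|.  b26=0 t=1,i=5
  ##..#|.  b25=0 t=0,i=5
  ##...|#  b24=1 t=0,i=15
  #.###|#  b23=1 t=1,i=2
  #.##.|#  b22=1 t=0,i=3
  #.#.#|#  b21=1 t=1,i=13
  #.#..|.  b20=0 t=0,i=9
  #..##|#  b19=1 t=0,i=11
  #..#.|#  b18=1 t=0,i=6
  #...#|#  b17=1 t=0,i=16
  #....|#  b16=1 t=1,i=8
  .####|#  b15=1 t=2,i=14
  .###.|#  b14=1 t=0,i=13
  .##.#|.  b13=0 t=4,i=0
  .##..|#  b12=1 t=0,i=4
  .#.##|#  b11=1 t=0,i=2
  .#.#.|.  b10=0 t=0,i=8
  .#..#|.  b9=0 t=0,i=10
  .#...|.  b8=0 t=1,i=7
  ..###|.  b7=0 t=0,i=12
  ..##.|.  b6=0 t=2,i=2
  ..#.#|.  b5=0 t=0,i=1
  ..#..|.  b4=0 t=4,i=11
  ...##|#  b3=1 t=2,i=7
  ...#.|#  b2=1 t=0,i=0
  ....#|#  b1=1 t=1,i=9
  .....|.  b0=0 t=4,i=8
  bits 10000001111011111101100000001110 = 2179979278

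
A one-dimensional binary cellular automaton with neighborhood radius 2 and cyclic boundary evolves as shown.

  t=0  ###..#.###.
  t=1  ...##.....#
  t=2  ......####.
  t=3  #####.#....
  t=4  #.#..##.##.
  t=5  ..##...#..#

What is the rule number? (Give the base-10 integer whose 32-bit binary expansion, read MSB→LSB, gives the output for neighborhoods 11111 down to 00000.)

2383741575

  [31] ##### => #  t=3,i=2
  [30] ####. => .  t=2,i=8
  [29] ###.# => .  t=0,i=9
  [28] ###.. => .  t=0,i=2
  [27] ##.## => #  t=0,i=10
  [26] ##.#. => #  t=3,i=5
  [25] ##..# => #  t=0,i=3
  [24] ##... => .  t=1,i=5
  [23] #.### => .  t=0,i=0
  [22] #.##. => .  t=4,i=8
  [21] #.#.# => .  t=4,i=0
  [20] #.#.. => #  t=3,i=6
  [19] #..## => .  t=4,i=4
  [18] #..#. => #  t=0,i=4
  [17] #...# => .  t=1,i=1
  [16] #.... => #  t=1,i=6
  [15] .#### => .  t=2,i=7
  [14] .###. => .  t=0,i=1
  [13] .##.# => .  t=4,i=6
  [12] .##.. => .  t=1,i=4
  [11] .#.## => .  t=0,i=6
  [10] .#.#. => .  t=4,i=1
  [9] .#..# => #  t=4,i=3
  [8] .#... => .  t=1,i=0
  [7] ..### => #  t=2,i=6
  [6] ..##. => .  t=1,i=3
  [5] ..#.# => .  t=0,i=5
  [4] ..#.. => .  t=1,i=10
  [3] ...## => .  t=1,i=2
  [2] ...#. => #  t=1,i=9
  [1] ....# => #  t=1,i=8
  [0] ..... => #  t=1,i=7
  bits 10001110000101010000001010000111 = 2383741575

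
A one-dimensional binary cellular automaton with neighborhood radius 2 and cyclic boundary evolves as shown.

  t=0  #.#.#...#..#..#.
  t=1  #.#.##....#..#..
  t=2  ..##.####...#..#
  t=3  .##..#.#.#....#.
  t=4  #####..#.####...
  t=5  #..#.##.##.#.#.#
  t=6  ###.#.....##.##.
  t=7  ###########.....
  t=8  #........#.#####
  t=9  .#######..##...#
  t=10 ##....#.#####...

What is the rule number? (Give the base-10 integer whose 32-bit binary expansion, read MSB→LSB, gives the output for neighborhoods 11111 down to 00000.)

1740462539

  ##### -> .   bit 31 = 0  t=4,i=2
  ####. -> #   bit 30 = 1  t=2,i=7
  ###.# -> #   bit 29 = 1  t=6,i=2
  ###.. -> .   bit 28 = 0  t=2,i=8
  ##.## -> .   bit 27 = 0  t=2,i=4
  ##.#. -> #   bit 26 = 1  t=5,i=10
  ##..# -> #   bit 25 = 1  t=3,i=3
  ##... -> #   bit 24 = 1  t=1,i=6
  #.### -> #   bit 23 = 1  t=2,i=5
  #.##. -> .   bit 22 = 0  t=1,i=4
  #.#.# -> #   bit 21 = 1  t=0,i=0
  #.#.. -> #   bit 20 = 1  t=0,i=4
  #..## -> #   bit 19 = 1  t=2,i=1
  #..#. -> #   bit 18 = 1  t=0,i=10
  #...# -> .   bit 17 = 0  t=0,i=6
  #.... -> #   bit 16 = 1  t=1,i=7
  .#### -> .   bit 15 = 0  t=2,i=6
  .###. -> #   bit 14 = 1  t=6,i=1
  .##.# -> .   bit 13 = 0  t=2,i=3
  .##.. -> #   bit 12 = 1  t=1,i=5
  .#.## -> #   bit 11 = 1  t=1,i=3
  .#.#. -> .   bit 10 = 0  t=0,i=1
  .#..# -> .   bit 9 = 0  t=0,i=9
  .#... -> #   bit 8 = 1  t=0,i=5
  ..### -> #   bit 7 = 1  t=4,i=0
  ..##. -> #   bit 6 = 1  t=2,i=2
  ..#.# -> .   bit 5 = 0  t=0,i=14
  ..#.. -> .   bit 4 = 0  t=0,i=8
  ...## -> #   bit 3 = 1  t=4,i=15
  ...#. -> .   bit 2 = 0  t=0,i=7
  ....# -> #   bit 1 = 1  t=1,i=8
  ..... -> #   bit 0 = 1  t=6,i=7
  bits 01100111101111010101100111001011 = 1740462539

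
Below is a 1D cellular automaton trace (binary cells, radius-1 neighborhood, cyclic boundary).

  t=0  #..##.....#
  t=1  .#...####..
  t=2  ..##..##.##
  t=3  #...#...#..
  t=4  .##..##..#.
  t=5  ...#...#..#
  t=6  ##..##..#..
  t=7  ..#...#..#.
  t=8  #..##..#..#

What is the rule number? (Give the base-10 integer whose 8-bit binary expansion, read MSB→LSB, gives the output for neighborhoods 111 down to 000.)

  [7] ### => #  t=1,i=6
  [6] ##. => .  t=0,i=0
  [5] #.# => #  t=2,i=8
  [4] #.. => #  t=0,i=1
  [3] .## => .  t=0,i=3
  [2] .#. => .  t=1,i=1
  [1] ..# => .  t=0,i=2
  [0] ... => #  t=0,i=6
  bits 10110001 = 177

177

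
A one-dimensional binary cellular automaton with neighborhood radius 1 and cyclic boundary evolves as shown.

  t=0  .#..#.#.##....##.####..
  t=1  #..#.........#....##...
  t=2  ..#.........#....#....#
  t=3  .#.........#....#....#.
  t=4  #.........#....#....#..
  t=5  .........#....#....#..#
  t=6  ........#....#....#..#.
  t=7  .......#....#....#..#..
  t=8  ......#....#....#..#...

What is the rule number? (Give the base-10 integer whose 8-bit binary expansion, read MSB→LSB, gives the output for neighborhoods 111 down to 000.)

  ### -> #   bit 7 = 1  t=0,i=18
  ##. -> .   bit 6 = 0  t=0,i=9
  #.# -> .   bit 5 = 0  t=0,i=5
  #.. -> .   bit 4 = 0  t=0,i=2
  .## -> .   bit 3 = 0  t=0,i=8
  .#. -> .   bit 2 = 0  t=0,i=1
  ..# -> #   bit 1 = 1  t=0,i=0
  ... -> .   bit 0 = 0  t=0,i=11
  bits 10000010 = 130

130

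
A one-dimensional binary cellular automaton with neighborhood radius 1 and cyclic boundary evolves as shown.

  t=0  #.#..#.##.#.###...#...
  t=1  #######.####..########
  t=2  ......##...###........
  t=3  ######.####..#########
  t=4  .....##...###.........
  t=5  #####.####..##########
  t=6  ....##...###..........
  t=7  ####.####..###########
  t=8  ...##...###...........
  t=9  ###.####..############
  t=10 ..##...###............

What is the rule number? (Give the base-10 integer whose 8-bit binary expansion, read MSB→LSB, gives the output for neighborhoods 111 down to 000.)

119

  [7] ### => .  t=0,i=13
  [6] ##. => #  t=0,i=8
  [5] #.# => #  t=0,i=1
  [4] #.. => #  t=0,i=3
  [3] .## => .  t=0,i=7
  [2] .#. => #  t=0,i=0
  [1] ..# => #  t=0,i=4
  [0] ... => #  t=0,i=16
  bits 01110111 = 119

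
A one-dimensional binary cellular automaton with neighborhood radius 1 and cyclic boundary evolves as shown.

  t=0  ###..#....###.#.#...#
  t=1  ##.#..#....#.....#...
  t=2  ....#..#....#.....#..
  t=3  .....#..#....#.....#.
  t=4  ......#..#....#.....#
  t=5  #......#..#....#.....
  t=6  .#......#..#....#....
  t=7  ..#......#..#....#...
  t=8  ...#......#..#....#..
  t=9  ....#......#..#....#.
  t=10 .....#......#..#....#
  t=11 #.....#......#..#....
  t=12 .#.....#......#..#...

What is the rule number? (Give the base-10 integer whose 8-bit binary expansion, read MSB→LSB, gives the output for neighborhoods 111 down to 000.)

144

  [7] ### => #  t=0,i=0
  [6] ##. => .  t=0,i=2
  [5] #.# => .  t=0,i=13
  [4] #.. => #  t=0,i=3
  [3] .## => .  t=0,i=10
  [2] .#. => .  t=0,i=5
  [1] ..# => .  t=0,i=4
  [0] ... => .  t=0,i=7
  bits 10010000 = 144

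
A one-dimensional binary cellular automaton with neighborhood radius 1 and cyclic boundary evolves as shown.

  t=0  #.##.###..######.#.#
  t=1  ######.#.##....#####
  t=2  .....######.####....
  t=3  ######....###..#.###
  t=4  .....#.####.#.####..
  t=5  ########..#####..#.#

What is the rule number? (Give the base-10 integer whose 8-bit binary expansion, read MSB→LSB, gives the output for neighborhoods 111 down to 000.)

111

  [7] ### => .  t=0,i=6
  [6] ##. => #  t=0,i=0
  [5] #.# => #  t=0,i=1
  [4] #.. => .  t=0,i=8
  [3] .## => #  t=0,i=2
  [2] .#. => #  t=0,i=17
  [1] ..# => #  t=0,i=9
  [0] ... => #  t=1,i=12
  bits 01101111 = 111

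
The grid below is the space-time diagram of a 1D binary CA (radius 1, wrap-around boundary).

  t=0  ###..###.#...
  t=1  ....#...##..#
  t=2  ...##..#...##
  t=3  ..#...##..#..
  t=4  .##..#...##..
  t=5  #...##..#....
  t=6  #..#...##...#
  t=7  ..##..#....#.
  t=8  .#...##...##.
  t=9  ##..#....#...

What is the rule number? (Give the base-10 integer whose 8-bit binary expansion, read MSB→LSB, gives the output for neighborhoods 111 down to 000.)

38

  ### -> .   bit 7 = 0  t=0,i=1
  ##. -> .   bit 6 = 0  t=0,i=2
  #.# -> #   bit 5 = 1  t=0,i=8
  #.. -> .   bit 4 = 0  t=0,i=3
  .## -> .   bit 3 = 0  t=0,i=0
  .#. -> #   bit 2 = 1  t=0,i=9
  ..# -> #   bit 1 = 1  t=0,i=4
  ... -> .   bit 0 = 0  t=0,i=11
  bits 00100110 = 38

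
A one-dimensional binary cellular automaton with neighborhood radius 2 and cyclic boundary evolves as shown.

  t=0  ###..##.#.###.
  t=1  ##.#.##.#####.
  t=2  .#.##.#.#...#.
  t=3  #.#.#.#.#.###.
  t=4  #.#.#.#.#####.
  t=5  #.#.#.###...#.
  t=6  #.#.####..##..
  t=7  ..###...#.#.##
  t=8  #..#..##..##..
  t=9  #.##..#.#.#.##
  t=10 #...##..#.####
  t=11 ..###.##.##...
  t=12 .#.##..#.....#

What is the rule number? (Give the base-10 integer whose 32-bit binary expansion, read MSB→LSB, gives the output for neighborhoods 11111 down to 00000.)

582379613

  ##### -> .   bit 31 = 0  t=1,i=10
  ####. -> .   bit 30 = 0  t=1,i=11
  ###.# -> #   bit 29 = 1  t=0,i=12
  ###.. -> .   bit 28 = 0  t=0,i=2
  ##.## -> .   bit 27 = 0  t=0,i=13
  ##.#. -> .   bit 26 = 0  t=0,i=7
  ##..# -> #   bit 25 = 1  t=0,i=3
  ##... -> .   bit 24 = 0  t=5,i=9
  #.### -> #   bit 23 = 1  t=0,i=0
  #.##. -> .   bit 22 = 0  t=1,i=0
  #.#.# -> #   bit 21 = 1  t=0,i=8
  #.#.. -> #   bit 20 = 1  t=2,i=8
  #..## -> .   bit 19 = 0  t=0,i=4
  #..#. -> #   bit 18 = 1  t=2,i=0
  #...# -> #   bit 17 = 1  t=2,i=10
  #.... -> .   bit 16 = 0  t=11,i=12
  .#### -> .   bit 15 = 0  t=1,i=9
  .###. -> #   bit 14 = 1  t=0,i=1
  .##.# -> #   bit 13 = 1  t=0,i=6
  .##.. -> .   bit 12 = 0  t=6,i=11
  .#.## -> #   bit 11 = 1  t=0,i=9
  .#.#. -> .   bit 10 = 0  t=2,i=7
  .#..# -> .   bit 9 = 0  t=2,i=13
  .#... -> .   bit 8 = 0  t=2,i=9
  ..### -> .   bit 7 = 0  t=7,i=2
  ..##. -> #   bit 6 = 1  t=0,i=5
  ..#.# -> .   bit 5 = 0  t=2,i=1
  ..#.. -> #   bit 4 = 1  t=2,i=12
  ...## -> #   bit 3 = 1  t=10,i=3
  ...#. -> #   bit 2 = 1  t=2,i=11
  ....# -> .   bit 1 = 0  t=11,i=0
  ..... -> #   bit 0 = 1  t=11,i=13
  bits 00100010101101100110100001011101 = 582379613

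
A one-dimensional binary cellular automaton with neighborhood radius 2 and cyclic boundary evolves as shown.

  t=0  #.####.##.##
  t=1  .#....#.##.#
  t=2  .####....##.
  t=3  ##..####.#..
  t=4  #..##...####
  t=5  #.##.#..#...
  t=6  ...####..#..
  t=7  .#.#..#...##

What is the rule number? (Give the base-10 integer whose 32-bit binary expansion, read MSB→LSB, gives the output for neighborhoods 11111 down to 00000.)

488203202

  [31] ##### => .  t=4,i=10
  [30] ####. => .  t=0,i=4
  [29] ###.# => .  t=0,i=0
  [28] ###.. => #  t=2,i=4
  [27] ##.## => #  t=0,i=1
  [26] ##.#. => #  t=1,i=10
  [25] ##..# => .  t=2,i=11
  [24] ##... => #  t=2,i=5
  [23] #.### => .  t=0,i=2
  [22] #.##. => .  t=0,i=7
  [21] #.#.# => .  t=1,i=11
  [20] #.#.. => #  t=1,i=1
  [19] #..## => #  t=2,i=0
  [18] #..#. => .  t=5,i=7
  [17] #...# => .  t=4,i=6
  [16] #.... => #  t=1,i=3
  [15] .#### => .  t=0,i=3
  [14] .###. => #  t=0,i=11
  [13] .##.# => #  t=0,i=8
  [12] .##.. => .  t=2,i=10
  [11] .#.## => .  t=1,i=7
  [10] .#.#. => .  t=1,i=0
  [9] .#..# => #  t=3,i=10
  [8] .#... => #  t=1,i=2
  [7] ..### => #  t=2,i=1
  [6] ..##. => #  t=2,i=9
  [5] ..#.# => .  t=1,i=6
  [4] ..#.. => .  t=5,i=8
  [3] ...## => .  t=2,i=8
  [2] ...#. => .  t=1,i=5
  [1] ....# => #  t=1,i=4
  [0] ..... => .  t=6,i=0
  bits 00011101000110010110001111000010 = 488203202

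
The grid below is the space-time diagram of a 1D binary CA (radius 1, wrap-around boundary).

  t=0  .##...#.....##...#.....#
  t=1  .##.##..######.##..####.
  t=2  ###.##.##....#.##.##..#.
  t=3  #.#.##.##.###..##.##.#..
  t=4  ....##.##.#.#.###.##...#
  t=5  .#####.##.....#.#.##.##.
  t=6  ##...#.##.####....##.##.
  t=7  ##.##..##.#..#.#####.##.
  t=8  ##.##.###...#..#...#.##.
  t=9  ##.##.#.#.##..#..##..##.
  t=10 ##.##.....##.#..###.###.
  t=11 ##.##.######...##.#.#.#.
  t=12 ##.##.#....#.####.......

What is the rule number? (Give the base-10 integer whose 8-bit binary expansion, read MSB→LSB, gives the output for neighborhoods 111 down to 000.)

  [7] ### => .  t=1,i=9
  [6] ##. => #  t=0,i=2
  [5] #.# => .  t=0,i=0
  [4] #.. => .  t=0,i=3
  [3] .## => #  t=0,i=1
  [2] .#. => .  t=0,i=6
  [1] ..# => #  t=0,i=5
  [0] ... => #  t=0,i=4
  bits 01001011 = 75

75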